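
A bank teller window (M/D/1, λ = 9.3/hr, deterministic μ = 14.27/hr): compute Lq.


ρ = 9.3/14.27 = 0.6517
M/D/1: Lq = ρ²/(2(1−ρ)) = 0.4247/(2·0.3483) = 0.60976

Final: 0.60976


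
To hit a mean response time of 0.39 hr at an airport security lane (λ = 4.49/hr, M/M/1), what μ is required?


W = 1/(μ−λ) ⇒ μ − λ = 1/W = 1/0.39 = 2.5641
μ = λ + 1/W = 4.49 + 2.5641 = 7.0541 per hr

Final: 7.0541 /hr


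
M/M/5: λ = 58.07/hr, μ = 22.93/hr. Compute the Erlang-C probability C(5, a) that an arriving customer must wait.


a = λ/μ = 2.5325; ρ = a/5 = 0.5065
P₀ = 0.077404 (from M/M/c formula)
C(c,a) = [a^c/(c!(1−ρ))]·P₀ = [104.16909/(120·0.4935)]·0.077404
= 1.75901·0.077404 = 0.136155

Final: 0.136155


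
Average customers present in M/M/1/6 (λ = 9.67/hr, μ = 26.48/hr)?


ρ = 9.67/26.48 = 0.3652
L = ρ[1 − (K+1)ρ^K + Kρ^(K+1)] / [(1−ρ)(1−ρ^(K+1))]
Numerator: 0.3652·(1 − 7·0.002372 + 6·0.0008661) = 0.361016
Denominator: (0.6348)·(0.999134) = 0.634269
L = 0.361016/0.634269 = 0.5692

Final: 0.5692


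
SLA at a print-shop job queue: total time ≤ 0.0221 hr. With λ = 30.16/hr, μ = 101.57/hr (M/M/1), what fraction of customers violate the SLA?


W ~ Exponential(μ−λ) for M/M/1.
μ − λ = 101.57 − 30.16 = 71.4100
P(W > t) = e^{−(μ−λ)t} = e^{−1.5782} = 0.206354

Final: 0.206354


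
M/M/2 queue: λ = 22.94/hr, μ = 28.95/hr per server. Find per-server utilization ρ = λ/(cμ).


ρ = λ/(cμ) = 22.94/(2·28.95) = 22.94/57.90 = 0.3962

Final: 0.3962


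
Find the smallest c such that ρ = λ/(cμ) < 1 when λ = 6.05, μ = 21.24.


Stability requires cμ > λ ⇔ c > λ/μ.
λ/μ = 6.05/21.24 = 0.2848
Minimum integer c = ⌊0.2848⌋ + 1 = 1
Check: 1·21.24 = 21.24 > 6.05, while 0·21.24 = 0.00 ≤ 6.05

Final: 1 servers


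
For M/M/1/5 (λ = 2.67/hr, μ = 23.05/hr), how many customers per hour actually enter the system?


ρ = 0.1158; P_K = (1−ρ)ρ^5/(1−ρ^6) = 0.00001844
λ_eff = λ(1 − P_K) = 2.67·(1 − 0.00001844) = 2.67·0.999982 = 2.6700 /hr

Final: 2.6700 /hr


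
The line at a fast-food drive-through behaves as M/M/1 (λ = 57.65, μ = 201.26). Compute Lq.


ρ = 57.65/201.26 = 0.2864
Lq = ρ²/(1−ρ) = 0.08205/0.7136 = 0.1150

Final: 0.1150


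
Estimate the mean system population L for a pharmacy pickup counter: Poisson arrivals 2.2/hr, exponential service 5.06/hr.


ρ = λ/μ = 2.2/5.06 = 0.4348
L = ρ/(1−ρ) = 0.4348/(1 − 0.4348) = 0.4348/0.5652 = 0.7692

Final: 0.7692


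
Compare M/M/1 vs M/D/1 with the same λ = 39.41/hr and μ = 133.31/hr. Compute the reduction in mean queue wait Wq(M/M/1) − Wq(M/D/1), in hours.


ρ = 39.41/133.31 = 0.2956
Wq(M/M/1) = ρ/(μ−λ) = 0.2956/93.90 = 0.003148 hr
Wq(M/D/1) = ρ/(2(μ−λ)) = 0.001574 hr
Savings = 0.003148 − 0.001574 = 0.001574 hr

Final: 0.001574 hr


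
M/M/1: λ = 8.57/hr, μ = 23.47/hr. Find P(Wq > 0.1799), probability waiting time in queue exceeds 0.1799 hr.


ρ = 8.57/23.47 = 0.3651
P(Wq > t) = ρ·e^{−(μ−λ)t} = 0.3651·e^{−2.6805}
= 0.3651·0.068528 = 0.025023

Final: 0.025023


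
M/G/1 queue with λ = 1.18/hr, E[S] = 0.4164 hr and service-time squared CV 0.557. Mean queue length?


ρ = λ·E[S] = 1.18·0.4164 = 0.4914
Lq = ρ²(1+C_s²)/(2(1−ρ)) = 0.2414·(1+0.557)/(2·0.5086)
= 0.2414·1.5570/1.0173 = 0.36951

Final: 0.36951


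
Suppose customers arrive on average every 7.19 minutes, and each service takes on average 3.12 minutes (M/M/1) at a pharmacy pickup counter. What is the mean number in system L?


λ = 60/7.19 = 8.3449 /hr
μ = 60/3.12 = 19.2308 /hr
ρ = λ/μ = 8.3449/19.2308 = 0.4339
L = ρ/(1−ρ) = 0.4339/0.5661 = 0.7666

Final: 0.7666


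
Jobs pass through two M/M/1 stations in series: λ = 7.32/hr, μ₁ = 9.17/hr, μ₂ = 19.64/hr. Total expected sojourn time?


Each node sees arrival rate λ = 7.32/hr (tandem ⇒ throughput preserved).
W₁ = 1/(μ₁−λ) = 1/(9.17−7.32) = 0.54054 hr
W₂ = 1/(μ₂−λ) = 1/(19.64−7.32) = 0.08117 hr
W_total = W₁ + W₂ = 0.54054 + 0.08117 = 0.62171 hr

Final: 0.62171 hr


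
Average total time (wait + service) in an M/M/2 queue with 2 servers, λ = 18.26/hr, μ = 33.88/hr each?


a = 0.5390; ρ = 0.2695; P₀ = 0.575448
Lq = P₀·a^c·ρ/(c!(1−ρ)²) = 0.04220
Wq = Lq/λ = 0.04220/18.26 = 0.002311 hr
W = Wq + 1/μ = 0.002311 + 0.02952 = 0.03183 hr

Final: 0.03183 hr


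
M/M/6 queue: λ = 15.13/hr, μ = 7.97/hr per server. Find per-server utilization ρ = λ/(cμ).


ρ = λ/(cμ) = 15.13/(6·7.97) = 15.13/47.82 = 0.3164

Final: 0.3164


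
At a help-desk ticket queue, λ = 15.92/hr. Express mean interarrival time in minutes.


Mean interarrival time = 1/λ = 1/15.92 hour = 0.06281 hour
In minutes: 0.06281 × 60 = 3.7688 min

Final: 3.7688 min


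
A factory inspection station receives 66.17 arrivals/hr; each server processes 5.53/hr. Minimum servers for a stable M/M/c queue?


Stability requires cμ > λ ⇔ c > λ/μ.
λ/μ = 66.17/5.53 = 11.9656
Minimum integer c = ⌊11.9656⌋ + 1 = 12
Check: 12·5.53 = 66.36 > 66.17, while 11·5.53 = 60.83 ≤ 66.17

Final: 12 servers


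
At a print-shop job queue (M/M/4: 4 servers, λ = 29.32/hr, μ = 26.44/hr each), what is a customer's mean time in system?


a = 1.1089; ρ = 0.2772; P₀ = 0.329138
Lq = P₀·a^c·ρ/(c!(1−ρ)²) = 0.01101
Wq = Lq/λ = 0.01101/29.32 = 0.0003754 hr
W = Wq + 1/μ = 0.0003754 + 0.03782 = 0.03820 hr

Final: 0.03820 hr


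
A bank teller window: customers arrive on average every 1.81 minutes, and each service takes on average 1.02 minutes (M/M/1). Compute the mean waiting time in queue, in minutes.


λ = 60/1.81 = 33.1492 /hr
μ = 60/1.02 = 58.8235 /hr
ρ = λ/μ = 33.1492/58.8235 = 0.5635
Wq = ρ/(μ−λ) = 0.5635/(58.8235−33.1492) = 0.02195 hr
In minutes: 0.02195·60 = 1.317 min

Final: 1.317 min


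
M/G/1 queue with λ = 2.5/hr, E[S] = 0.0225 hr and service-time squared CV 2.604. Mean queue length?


ρ = λ·E[S] = 2.5·0.0225 = 0.05625
Lq = ρ²(1+C_s²)/(2(1−ρ)) = 0.003164·(1+2.604)/(2·0.9437)
= 0.003164·3.6040/1.8875 = 0.006041

Final: 0.006041


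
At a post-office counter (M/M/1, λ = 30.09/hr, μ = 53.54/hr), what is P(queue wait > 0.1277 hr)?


ρ = 30.09/53.54 = 0.5620
P(Wq > t) = ρ·e^{−(μ−λ)t} = 0.5620·e^{−2.9946}
= 0.5620·0.050058 = 0.028133

Final: 0.028133


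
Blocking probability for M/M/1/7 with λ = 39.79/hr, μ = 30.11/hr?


ρ = λ/μ = 39.79/30.11 = 1.3215
P_K = (1−ρ)ρ^K/(1−ρ^(K+1)) = (-0.3215·7.037887)/(1 − 9.300482)
= -2.262595/-8.300482 = 0.272586

Final: 0.272586


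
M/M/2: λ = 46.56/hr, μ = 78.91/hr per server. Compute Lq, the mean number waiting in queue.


a = λ/μ = 0.5900; ρ = a/2 = 0.2950
P₀ = 0.544378
Lq = P₀·a^c·ρ / (c!·(1−ρ)²) = 0.544378·0.34815·0.2950/(2·0.49700)
= 0.05625

Final: 0.05625


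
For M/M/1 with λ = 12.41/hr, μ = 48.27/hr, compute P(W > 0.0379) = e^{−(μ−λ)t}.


W ~ Exponential(μ−λ) for M/M/1.
μ − λ = 48.27 − 12.41 = 35.8600
P(W > t) = e^{−(μ−λ)t} = e^{−1.3591} = 0.256893

Final: 0.256893


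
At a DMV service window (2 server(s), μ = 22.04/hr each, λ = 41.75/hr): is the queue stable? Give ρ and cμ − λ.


Total capacity cμ = 2·22.04 = 44.08/hr
ρ = λ/(cμ) = 41.75/44.08 = 0.9471
Stable ⇔ ρ < 1: YES
Spare capacity = cμ − λ = 44.08 − 41.75 = 2.33/hr

Final: ρ = 0.9471; stable; margin = 2.33/hr


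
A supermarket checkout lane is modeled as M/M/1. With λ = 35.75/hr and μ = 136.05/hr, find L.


ρ = λ/μ = 35.75/136.05 = 0.2628
L = ρ/(1−ρ) = 0.2628/(1 − 0.2628) = 0.2628/0.7372 = 0.3564

Final: 0.3564


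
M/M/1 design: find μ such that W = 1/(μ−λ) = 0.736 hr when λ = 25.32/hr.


W = 1/(μ−λ) ⇒ μ − λ = 1/W = 1/0.736 = 1.3587
μ = λ + 1/W = 25.32 + 1.3587 = 26.6787 per hr

Final: 26.6787 /hr


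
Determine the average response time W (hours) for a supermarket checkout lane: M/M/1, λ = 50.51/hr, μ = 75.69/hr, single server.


W = 1/(μ−λ) = 1/(75.69 − 50.51) = 1/25.18 = 0.03971 hr

Final: 0.03971 hr


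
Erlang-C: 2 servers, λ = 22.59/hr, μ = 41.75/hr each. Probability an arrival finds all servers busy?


a = λ/μ = 0.5411; ρ = a/2 = 0.2705
P₀ = 0.574135 (from M/M/c formula)
C(c,a) = [a^c/(c!(1−ρ))]·P₀ = [0.29277/(2·0.7295)]·0.574135
= 0.20067·0.574135 = 0.115213

Final: 0.115213


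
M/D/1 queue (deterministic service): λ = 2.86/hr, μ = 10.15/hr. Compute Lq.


ρ = 2.86/10.15 = 0.2818
M/D/1: Lq = ρ²/(2(1−ρ)) = 0.07940/(2·0.7182) = 0.05527

Final: 0.05527


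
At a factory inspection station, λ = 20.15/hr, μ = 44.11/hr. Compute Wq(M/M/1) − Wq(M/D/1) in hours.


ρ = 20.15/44.11 = 0.4568
Wq(M/M/1) = ρ/(μ−λ) = 0.4568/23.96 = 0.01907 hr
Wq(M/D/1) = ρ/(2(μ−λ)) = 0.009533 hr
Savings = 0.01907 − 0.009533 = 0.009533 hr

Final: 0.009533 hr


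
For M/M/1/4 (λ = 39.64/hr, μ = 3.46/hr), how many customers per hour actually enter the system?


ρ = 11.4566; P_K = (1−ρ)ρ^4/(1−ρ^5) = 0.912719
λ_eff = λ(1 − P_K) = 39.64·(1 − 0.912719) = 39.64·0.087281 = 3.4598 /hr

Final: 3.4598 /hr


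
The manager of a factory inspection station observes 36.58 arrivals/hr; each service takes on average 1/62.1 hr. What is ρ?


ρ = λ/μ = 36.58/62.1 = 0.5890

Final: 0.5890


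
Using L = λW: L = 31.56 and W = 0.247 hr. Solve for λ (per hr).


λ = L/W = 31.56/0.247 = 127.7733 /hr

Final: 127.7733 /hr


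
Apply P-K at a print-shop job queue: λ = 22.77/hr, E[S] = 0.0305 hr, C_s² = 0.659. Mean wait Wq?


ρ = λ·E[S] = 22.77·0.0305 = 0.6945
E[S²] = E[S]²(1+C_s²) = 0.0305²·(1+0.659) = 0.001543
Wq = λ·E[S²]/(2(1−ρ)) = 22.77·0.001543/(2·0.3055) = 0.05751 hr

Final: 0.05751 hr


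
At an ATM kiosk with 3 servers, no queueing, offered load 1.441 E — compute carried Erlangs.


B(3,1.441) = 0.125367 (Erlang-B)
Carried load = a(1 − B) = 1.441·(1 − 0.125367) = 1.441·0.874633 = 1.2603 E

Final: 1.2603 Erlangs


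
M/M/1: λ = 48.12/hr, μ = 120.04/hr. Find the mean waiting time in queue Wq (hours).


ρ = 48.12/120.04 = 0.4009
Wq = ρ/(μ−λ) = 0.4009/(120.04 − 48.12) = 0.4009/71.92 = 0.005574 hr

Final: 0.005574 hr


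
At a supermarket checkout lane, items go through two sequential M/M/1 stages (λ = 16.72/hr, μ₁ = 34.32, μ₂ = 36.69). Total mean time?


Each node sees arrival rate λ = 16.72/hr (tandem ⇒ throughput preserved).
W₁ = 1/(μ₁−λ) = 1/(34.32−16.72) = 0.05682 hr
W₂ = 1/(μ₂−λ) = 1/(36.69−16.72) = 0.05008 hr
W_total = W₁ + W₂ = 0.05682 + 0.05008 = 0.10689 hr

Final: 0.10689 hr


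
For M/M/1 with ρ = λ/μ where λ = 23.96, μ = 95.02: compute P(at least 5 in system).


ρ = 23.96/95.02 = 0.2522
P(N ≥ n) = ρ^n = 0.2522^5 = 0.001019

Final: 0.001019


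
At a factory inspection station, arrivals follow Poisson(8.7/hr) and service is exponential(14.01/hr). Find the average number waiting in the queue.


ρ = 8.7/14.01 = 0.6210
Lq = ρ²/(1−ρ) = 0.3856/0.3790 = 1.0174

Final: 1.0174


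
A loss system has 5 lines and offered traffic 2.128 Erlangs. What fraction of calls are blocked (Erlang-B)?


B(c,a) = (a^c/c!) / Σ_{k=0}^{c} a^k/k!
a^5/5! = 0.363644
Σ terms (k=0..5): 1.00000 + 2.12800 + 2.26419 + 1.60607 + 0.85443 + 0.36364 = 8.216331
B = 0.363644/8.216331 = 0.044259

Final: 0.044259


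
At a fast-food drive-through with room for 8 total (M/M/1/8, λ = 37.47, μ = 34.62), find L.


ρ = 37.47/34.62 = 1.0823
L = ρ[1 − (K+1)ρ^K + Kρ^(K+1)] / [(1−ρ)(1−ρ^(K+1))]
Numerator: 1.0823·(1 − 9·1.883012 + 8·2.038026) = 0.386497
Denominator: (-0.08232)·(-1.038026) = 0.085453
L = 0.386497/0.085453 = 4.5229

Final: 4.5229


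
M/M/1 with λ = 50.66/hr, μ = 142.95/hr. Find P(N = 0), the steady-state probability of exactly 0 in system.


ρ = 50.66/142.95 = 0.3544
P_n = (1−ρ)·ρ^n = (1 − 0.3544)·0.3544^0 = 0.6456·1.000000 = 0.645610

Final: 0.645610


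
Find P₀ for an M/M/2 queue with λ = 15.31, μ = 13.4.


a = λ/μ = 15.31/13.4 = 1.1425; ρ = a/c = 0.5713
Σ_{k=0}^{1} a^k/k! (terms k=0..1) = 1.00000 + 1.14254 = 2.14254
Tail: a^2/(2!(1−ρ)) = 1.30539/(2·0.4287) = 1.52239
P₀ = 1/(2.14254 + 1.52239) = 1/3.66493 = 0.272857

Final: 0.272857


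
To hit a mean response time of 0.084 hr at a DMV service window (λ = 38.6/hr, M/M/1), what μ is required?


W = 1/(μ−λ) ⇒ μ − λ = 1/W = 1/0.084 = 11.9048
μ = λ + 1/W = 38.6 + 11.9048 = 50.5048 per hr

Final: 50.5048 /hr


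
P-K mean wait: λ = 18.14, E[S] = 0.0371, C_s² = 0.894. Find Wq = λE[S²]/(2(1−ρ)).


ρ = λ·E[S] = 18.14·0.0371 = 0.6730
E[S²] = E[S]²(1+C_s²) = 0.0371²·(1+0.894) = 0.002607
Wq = λ·E[S²]/(2(1−ρ)) = 18.14·0.002607/(2·0.3270) = 0.07231 hr

Final: 0.07231 hr


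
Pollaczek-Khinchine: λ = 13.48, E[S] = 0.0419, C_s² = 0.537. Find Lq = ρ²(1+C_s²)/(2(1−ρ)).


ρ = λ·E[S] = 13.48·0.0419 = 0.5648
Lq = ρ²(1+C_s²)/(2(1−ρ)) = 0.3190·(1+0.537)/(2·0.4352)
= 0.3190·1.5370/0.8704 = 0.56335

Final: 0.56335


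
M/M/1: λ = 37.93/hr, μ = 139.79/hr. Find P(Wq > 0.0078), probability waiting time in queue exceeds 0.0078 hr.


ρ = 37.93/139.79 = 0.2713
P(Wq > t) = ρ·e^{−(μ−λ)t} = 0.2713·e^{−0.7945}
= 0.2713·0.451803 = 0.122590

Final: 0.122590


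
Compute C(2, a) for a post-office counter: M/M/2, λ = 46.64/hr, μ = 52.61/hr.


a = λ/μ = 0.8865; ρ = a/2 = 0.4433
P₀ = 0.385750 (from M/M/c formula)
C(c,a) = [a^c/(c!(1−ρ))]·P₀ = [0.78592/(2·0.5567)]·0.385750
= 0.70583·0.385750 = 0.272274

Final: 0.272274


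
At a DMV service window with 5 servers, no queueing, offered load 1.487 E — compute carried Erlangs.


B(5,1.487) = 0.013754 (Erlang-B)
Carried load = a(1 − B) = 1.487·(1 − 0.013754) = 1.487·0.986246 = 1.4665 E

Final: 1.4665 Erlangs


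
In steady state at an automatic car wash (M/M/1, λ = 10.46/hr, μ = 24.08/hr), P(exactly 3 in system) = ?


ρ = 10.46/24.08 = 0.4344
P_n = (1−ρ)·ρ^n = (1 − 0.4344)·0.4344^3 = 0.5656·0.081964 = 0.046360

Final: 0.046360


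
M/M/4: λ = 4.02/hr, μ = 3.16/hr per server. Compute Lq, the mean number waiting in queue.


a = λ/μ = 1.2722; ρ = a/4 = 0.3180
P₀ = 0.278979
Lq = P₀·a^c·ρ / (c!·(1−ρ)²) = 0.278979·2.61912·0.3180/(24·0.46507)
= 0.02082

Final: 0.02082


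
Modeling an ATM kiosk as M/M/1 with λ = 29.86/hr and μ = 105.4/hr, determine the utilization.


ρ = λ/μ = 29.86/105.4 = 0.2833

Final: 0.2833


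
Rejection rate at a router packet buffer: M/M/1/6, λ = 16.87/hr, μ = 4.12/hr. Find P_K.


ρ = λ/μ = 16.87/4.12 = 4.0947
P_K = (1−ρ)ρ^K/(1−ρ^(K+1)) = (-3.0947·4713.105913)/(1 − 19298.567173)
= -14585.461260/-19297.567173 = 0.755819

Final: 0.755819


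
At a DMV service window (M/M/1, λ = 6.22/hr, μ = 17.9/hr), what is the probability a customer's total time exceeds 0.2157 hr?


W ~ Exponential(μ−λ) for M/M/1.
μ − λ = 17.9 − 6.22 = 11.6800
P(W > t) = e^{−(μ−λ)t} = e^{−2.5194} = 0.080510

Final: 0.080510


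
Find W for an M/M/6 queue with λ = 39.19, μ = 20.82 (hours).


a = 1.8823; ρ = 0.3137; P₀ = 0.152080
Lq = P₀·a^c·ρ/(c!(1−ρ)²) = 0.006258
Wq = Lq/λ = 0.006258/39.19 = 0.0001597 hr
W = Wq + 1/μ = 0.0001597 + 0.04803 = 0.04819 hr

Final: 0.04819 hr


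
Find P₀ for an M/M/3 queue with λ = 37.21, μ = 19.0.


a = λ/μ = 37.21/19.0 = 1.9584; ρ = a/c = 0.6528
Σ_{k=0}^{2} a^k/k! (terms k=0..2) = 1.00000 + 1.95842 + 1.91771 = 4.87613
Tail: a^3/(3!(1−ρ)) = 7.51135/(6·0.3472) = 3.60575
P₀ = 1/(4.87613 + 3.60575) = 1/8.48188 = 0.117898

Final: 0.117898


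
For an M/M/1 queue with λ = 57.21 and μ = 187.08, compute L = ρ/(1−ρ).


ρ = λ/μ = 57.21/187.08 = 0.3058
L = ρ/(1−ρ) = 0.3058/(1 − 0.3058) = 0.3058/0.6942 = 0.4405

Final: 0.4405


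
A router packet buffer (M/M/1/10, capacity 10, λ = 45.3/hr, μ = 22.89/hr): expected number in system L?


ρ = 45.3/22.89 = 1.9790
L = ρ[1 − (K+1)ρ^K + Kρ^(K+1)] / [(1−ρ)(1−ρ^(K+1))]
Numerator: 1.9790·(1 − 11·921.561013 + 10·1823.797024) = 16033.704640
Denominator: (-0.9790)·(-1822.797024) = 1784.573233
L = 16033.704640/1784.573233 = 8.9846

Final: 8.9846


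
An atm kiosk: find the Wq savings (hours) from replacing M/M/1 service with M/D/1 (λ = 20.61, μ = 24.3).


ρ = 20.61/24.3 = 0.8481
Wq(M/M/1) = ρ/(μ−λ) = 0.8481/3.69 = 0.22985 hr
Wq(M/D/1) = ρ/(2(μ−λ)) = 0.11493 hr
Savings = 0.22985 − 0.11493 = 0.11493 hr

Final: 0.11493 hr


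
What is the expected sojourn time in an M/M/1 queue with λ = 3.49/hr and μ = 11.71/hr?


W = 1/(μ−λ) = 1/(11.71 − 3.49) = 1/8.22 = 0.1217 hr

Final: 0.1217 hr


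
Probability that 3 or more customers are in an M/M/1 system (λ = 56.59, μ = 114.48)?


ρ = 56.59/114.48 = 0.4943
P(N ≥ n) = ρ^n = 0.4943^3 = 0.120790

Final: 0.120790


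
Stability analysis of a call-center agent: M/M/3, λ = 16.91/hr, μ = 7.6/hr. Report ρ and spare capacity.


Total capacity cμ = 3·7.6 = 22.80/hr
ρ = λ/(cμ) = 16.91/22.80 = 0.7417
Stable ⇔ ρ < 1: YES
Spare capacity = cμ − λ = 22.80 − 16.91 = 5.89/hr

Final: ρ = 0.7417; stable; margin = 5.89/hr


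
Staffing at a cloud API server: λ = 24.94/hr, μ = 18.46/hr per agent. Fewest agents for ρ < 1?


Stability requires cμ > λ ⇔ c > λ/μ.
λ/μ = 24.94/18.46 = 1.3510
Minimum integer c = ⌊1.3510⌋ + 1 = 2
Check: 2·18.46 = 36.92 > 24.94, while 1·18.46 = 18.46 ≤ 24.94

Final: 2 servers


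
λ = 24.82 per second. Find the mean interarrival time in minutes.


Mean interarrival time = 1/λ = 1/24.82 second = 0.04029 second
In minutes: 0.04029 × 0.0166667 = 0.0006715 min

Final: 0.0006715 min


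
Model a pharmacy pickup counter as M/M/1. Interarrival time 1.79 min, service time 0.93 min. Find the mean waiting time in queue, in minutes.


λ = 60/1.79 = 33.5196 /hr
μ = 60/0.93 = 64.5161 /hr
ρ = λ/μ = 33.5196/64.5161 = 0.5196
Wq = ρ/(μ−λ) = 0.5196/(64.5161−33.5196) = 0.01676 hr
In minutes: 0.01676·60 = 1.006 min

Final: 1.006 min


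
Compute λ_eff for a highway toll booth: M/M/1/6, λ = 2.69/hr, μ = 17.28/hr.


ρ = 0.1557; P_K = (1−ρ)ρ^6/(1−ρ^7) = 0.00001202
λ_eff = λ(1 − P_K) = 2.69·(1 − 0.00001202) = 2.69·0.999988 = 2.6900 /hr

Final: 2.6900 /hr


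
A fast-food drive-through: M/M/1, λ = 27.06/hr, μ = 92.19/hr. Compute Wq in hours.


ρ = 27.06/92.19 = 0.2935
Wq = ρ/(μ−λ) = 0.2935/(92.19 − 27.06) = 0.2935/65.13 = 0.004507 hr

Final: 0.004507 hr


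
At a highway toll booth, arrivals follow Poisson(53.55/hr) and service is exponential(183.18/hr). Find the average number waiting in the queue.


ρ = 53.55/183.18 = 0.2923
Lq = ρ²/(1−ρ) = 0.08546/0.7077 = 0.1208

Final: 0.1208


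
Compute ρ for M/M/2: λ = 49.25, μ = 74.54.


ρ = λ/(cμ) = 49.25/(2·74.54) = 49.25/149.08 = 0.3304

Final: 0.3304


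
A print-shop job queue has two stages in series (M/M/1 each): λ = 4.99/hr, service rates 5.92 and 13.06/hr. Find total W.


Each node sees arrival rate λ = 4.99/hr (tandem ⇒ throughput preserved).
W₁ = 1/(μ₁−λ) = 1/(5.92−4.99) = 1.07527 hr
W₂ = 1/(μ₂−λ) = 1/(13.06−4.99) = 0.12392 hr
W_total = W₁ + W₂ = 1.07527 + 0.12392 = 1.19918 hr

Final: 1.19918 hr


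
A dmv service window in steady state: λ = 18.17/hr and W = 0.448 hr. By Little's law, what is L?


L = λW = 18.17·0.448 = 8.1402

Final: 8.1402


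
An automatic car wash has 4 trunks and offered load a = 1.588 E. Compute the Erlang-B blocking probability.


B(c,a) = (a^c/c!) / Σ_{k=0}^{c} a^k/k!
a^4/4! = 0.264966
Σ terms (k=0..4): 1.00000 + 1.58800 + 1.26087 + 0.66742 + 0.26497 = 4.781260
B = 0.264966/4.781260 = 0.055418

Final: 0.055418


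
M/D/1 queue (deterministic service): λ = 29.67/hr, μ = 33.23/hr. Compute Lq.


ρ = 29.67/33.23 = 0.8929
M/D/1: Lq = ρ²/(2(1−ρ)) = 0.7972/(2·0.1071) = 3.72070

Final: 3.72070


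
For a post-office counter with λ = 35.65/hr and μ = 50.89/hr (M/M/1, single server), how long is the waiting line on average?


ρ = 35.65/50.89 = 0.7005
Lq = ρ²/(1−ρ) = 0.4907/0.2995 = 1.6387

Final: 1.6387


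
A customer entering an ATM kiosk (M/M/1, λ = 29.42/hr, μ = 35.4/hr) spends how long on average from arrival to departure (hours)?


W = 1/(μ−λ) = 1/(35.4 − 29.42) = 1/5.98 = 0.1672 hr

Final: 0.1672 hr


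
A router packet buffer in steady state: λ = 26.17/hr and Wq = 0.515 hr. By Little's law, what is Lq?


Lq = λWq = 26.17·0.515 = 13.4776

Final: 13.4776


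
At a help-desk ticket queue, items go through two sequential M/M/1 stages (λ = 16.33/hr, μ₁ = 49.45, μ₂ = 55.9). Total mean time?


Each node sees arrival rate λ = 16.33/hr (tandem ⇒ throughput preserved).
W₁ = 1/(μ₁−λ) = 1/(49.45−16.33) = 0.03019 hr
W₂ = 1/(μ₂−λ) = 1/(55.9−16.33) = 0.02527 hr
W_total = W₁ + W₂ = 0.03019 + 0.02527 = 0.05546 hr

Final: 0.05546 hr


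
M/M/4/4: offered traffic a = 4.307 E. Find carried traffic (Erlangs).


B(4,4.307) = 0.339472 (Erlang-B)
Carried load = a(1 − B) = 4.307·(1 − 0.339472) = 4.307·0.660528 = 2.8449 E

Final: 2.8449 Erlangs


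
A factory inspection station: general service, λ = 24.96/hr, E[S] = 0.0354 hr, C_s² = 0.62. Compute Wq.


ρ = λ·E[S] = 24.96·0.0354 = 0.8836
E[S²] = E[S]²(1+C_s²) = 0.0354²·(1+0.62) = 0.002030
Wq = λ·E[S²]/(2(1−ρ)) = 24.96·0.002030/(2·0.1164) = 0.21763 hr

Final: 0.21763 hr


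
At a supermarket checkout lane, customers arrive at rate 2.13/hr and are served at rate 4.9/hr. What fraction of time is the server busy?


ρ = λ/μ = 2.13/4.9 = 0.4347

Final: 0.4347


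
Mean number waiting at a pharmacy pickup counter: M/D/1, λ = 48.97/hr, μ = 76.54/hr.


ρ = 48.97/76.54 = 0.6398
M/D/1: Lq = ρ²/(2(1−ρ)) = 0.4093/(2·0.3602) = 0.56820

Final: 0.56820


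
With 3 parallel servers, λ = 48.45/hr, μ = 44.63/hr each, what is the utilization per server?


ρ = λ/(cμ) = 48.45/(3·44.63) = 48.45/133.89 = 0.3619

Final: 0.3619


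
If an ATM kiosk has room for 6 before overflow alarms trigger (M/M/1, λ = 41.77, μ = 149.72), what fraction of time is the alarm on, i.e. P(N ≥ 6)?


ρ = 41.77/149.72 = 0.2790
P(N ≥ n) = ρ^n = 0.2790^6 = 0.0004715

Final: 0.0004715


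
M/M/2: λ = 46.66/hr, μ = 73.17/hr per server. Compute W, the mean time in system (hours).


a = 0.6377; ρ = 0.3188; P₀ = 0.516477
Lq = P₀·a^c·ρ/(c!(1−ρ)²) = 0.07217
Wq = Lq/λ = 0.07217/46.66 = 0.001547 hr
W = Wq + 1/μ = 0.001547 + 0.01367 = 0.01521 hr

Final: 0.01521 hr


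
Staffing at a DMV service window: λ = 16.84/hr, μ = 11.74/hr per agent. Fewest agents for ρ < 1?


Stability requires cμ > λ ⇔ c > λ/μ.
λ/μ = 16.84/11.74 = 1.4344
Minimum integer c = ⌊1.4344⌋ + 1 = 2
Check: 2·11.74 = 23.48 > 16.84, while 1·11.74 = 11.74 ≤ 16.84

Final: 2 servers


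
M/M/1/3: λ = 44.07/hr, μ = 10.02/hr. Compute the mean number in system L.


ρ = 44.07/10.02 = 4.3982
L = ρ[1 − (K+1)ρ^K + Kρ^(K+1)] / [(1−ρ)(1−ρ^(K+1))]
Numerator: 4.3982·(1 − 4·85.079707 + 3·374.197874) = 3445.002011
Denominator: (-3.3982)·(-373.197874) = 1268.202357
L = 3445.002011/1268.202357 = 2.7164

Final: 2.7164


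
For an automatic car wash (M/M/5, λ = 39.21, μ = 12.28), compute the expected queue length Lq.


a = λ/μ = 3.1930; ρ = a/5 = 0.6386
P₀ = 0.037453
Lq = P₀·a^c·ρ / (c!·(1−ρ)²) = 0.037453·331.88863·0.6386/(120·0.13061)
= 0.50647

Final: 0.50647


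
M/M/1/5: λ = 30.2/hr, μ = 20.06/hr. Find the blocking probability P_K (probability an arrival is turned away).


ρ = λ/μ = 30.2/20.06 = 1.5055
P_K = (1−ρ)ρ^K/(1−ρ^(K+1)) = (-0.5055·7.733571)/(1 − 11.642764)
= -3.909193/-10.642764 = 0.367310

Final: 0.367310


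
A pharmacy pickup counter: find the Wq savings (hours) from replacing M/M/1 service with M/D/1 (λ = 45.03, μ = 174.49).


ρ = 45.03/174.49 = 0.2581
Wq(M/M/1) = ρ/(μ−λ) = 0.2581/129.46 = 0.001993 hr
Wq(M/D/1) = ρ/(2(μ−λ)) = 0.0009967 hr
Savings = 0.001993 − 0.0009967 = 0.0009967 hr

Final: 0.0009967 hr


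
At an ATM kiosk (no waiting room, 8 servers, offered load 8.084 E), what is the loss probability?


B(c,a) = (a^c/c!) / Σ_{k=0}^{c} a^k/k!
a^8/8! = 452.365958
Σ terms (k=0..8): 1.00000 + 8.08400 + 32.67553 + 88.04966 + 177.94836 + 287.70690 + 387.63710 + 447.66547 + 452.36596 = 1883.132965
B = 452.365958/1883.132965 = 0.240220

Final: 0.240220


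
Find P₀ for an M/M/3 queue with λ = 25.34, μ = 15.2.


a = λ/μ = 25.34/15.2 = 1.6671; ρ = a/c = 0.5557
Σ_{k=0}^{2} a^k/k! (terms k=0..2) = 1.00000 + 1.66711 + 1.38962 = 4.05673
Tail: a^3/(3!(1−ρ)) = 4.63329/(6·0.4443) = 1.73805
P₀ = 1/(4.05673 + 1.73805) = 1/5.79478 = 0.172569

Final: 0.172569


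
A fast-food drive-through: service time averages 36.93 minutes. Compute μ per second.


μ = 1/(service time) in consistent units.
1 second = 0.0166667 min, so μ = 0.0166667/36.93 = 0.0004513 per second

Final: 0.0004513 /sec


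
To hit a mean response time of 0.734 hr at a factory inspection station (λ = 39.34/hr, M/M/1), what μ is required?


W = 1/(μ−λ) ⇒ μ − λ = 1/W = 1/0.734 = 1.3624
μ = λ + 1/W = 39.34 + 1.3624 = 40.7024 per hr

Final: 40.7024 /hr


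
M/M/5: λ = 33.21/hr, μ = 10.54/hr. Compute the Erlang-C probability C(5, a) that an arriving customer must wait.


a = λ/μ = 3.1509; ρ = a/5 = 0.6302
P₀ = 0.039319 (from M/M/c formula)
C(c,a) = [a^c/(c!(1−ρ))]·P₀ = [310.55700/(120·0.3698)]·0.039319
= 6.99776·0.039319 = 0.275146

Final: 0.275146


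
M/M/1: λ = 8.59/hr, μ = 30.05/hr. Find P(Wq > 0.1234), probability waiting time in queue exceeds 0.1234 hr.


ρ = 8.59/30.05 = 0.2859
P(Wq > t) = ρ·e^{−(μ−λ)t} = 0.2859·e^{−2.6482}
= 0.2859·0.070781 = 0.020233

Final: 0.020233


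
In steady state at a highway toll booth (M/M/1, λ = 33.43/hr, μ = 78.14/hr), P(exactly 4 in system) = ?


ρ = 33.43/78.14 = 0.4278
P_n = (1−ρ)·ρ^n = (1 − 0.4278)·0.4278^4 = 0.5722·0.033501 = 0.019168

Final: 0.019168


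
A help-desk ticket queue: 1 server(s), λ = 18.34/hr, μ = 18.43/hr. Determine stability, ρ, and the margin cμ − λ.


Total capacity cμ = 1·18.43 = 18.43/hr
ρ = λ/(cμ) = 18.34/18.43 = 0.9951
Stable ⇔ ρ < 1: YES
Spare capacity = cμ − λ = 18.43 − 18.34 = 0.09/hr

Final: ρ = 0.9951; stable; margin = 0.09/hr


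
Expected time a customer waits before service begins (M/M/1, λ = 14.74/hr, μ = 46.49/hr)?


ρ = 14.74/46.49 = 0.3171
Wq = ρ/(μ−λ) = 0.3171/(46.49 − 14.74) = 0.3171/31.75 = 0.009986 hr

Final: 0.009986 hr


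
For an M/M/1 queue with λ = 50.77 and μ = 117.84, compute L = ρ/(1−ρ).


ρ = λ/μ = 50.77/117.84 = 0.4308
L = ρ/(1−ρ) = 0.4308/(1 − 0.4308) = 0.4308/0.5692 = 0.7570

Final: 0.7570


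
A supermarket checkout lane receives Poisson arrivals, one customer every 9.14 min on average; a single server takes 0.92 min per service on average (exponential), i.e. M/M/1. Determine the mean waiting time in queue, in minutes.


λ = 60/9.14 = 6.5646 /hr
μ = 60/0.92 = 65.2174 /hr
ρ = λ/μ = 6.5646/65.2174 = 0.1007
Wq = ρ/(μ−λ) = 0.1007/(65.2174−6.5646) = 0.001716 hr
In minutes: 0.001716·60 = 0.1030 min

Final: 0.1030 min


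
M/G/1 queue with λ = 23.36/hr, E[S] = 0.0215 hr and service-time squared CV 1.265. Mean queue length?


ρ = λ·E[S] = 23.36·0.0215 = 0.5022
Lq = ρ²(1+C_s²)/(2(1−ρ)) = 0.2522·(1+1.265)/(2·0.4978)
= 0.2522·2.2650/0.9955 = 0.57391

Final: 0.57391


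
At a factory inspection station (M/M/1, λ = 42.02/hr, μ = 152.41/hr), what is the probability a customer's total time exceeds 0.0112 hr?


W ~ Exponential(μ−λ) for M/M/1.
μ − λ = 152.41 − 42.02 = 110.3900
P(W > t) = e^{−(μ−λ)t} = e^{−1.2364} = 0.290437

Final: 0.290437


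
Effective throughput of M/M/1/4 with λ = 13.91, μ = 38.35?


ρ = 0.3627; P_K = (1−ρ)ρ^4/(1−ρ^5) = 0.011100
λ_eff = λ(1 − P_K) = 13.91·(1 − 0.011100) = 13.91·0.988900 = 13.7556 /hr

Final: 13.7556 /hr


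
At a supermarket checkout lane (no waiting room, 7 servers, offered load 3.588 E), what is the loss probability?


B(c,a) = (a^c/c!) / Σ_{k=0}^{c} a^k/k!
a^7/7! = 1.518926
Σ terms (k=0..7): 1.00000 + 3.58800 + 6.43687 + 7.69850 + 6.90555 + 4.95543 + 2.96334 + 1.51893 = 35.066620
B = 1.518926/35.066620 = 0.043315

Final: 0.043315


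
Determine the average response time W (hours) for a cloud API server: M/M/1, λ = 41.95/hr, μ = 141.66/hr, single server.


W = 1/(μ−λ) = 1/(141.66 − 41.95) = 1/99.71 = 0.01003 hr

Final: 0.01003 hr


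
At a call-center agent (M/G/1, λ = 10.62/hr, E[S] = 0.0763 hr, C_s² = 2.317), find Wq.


ρ = λ·E[S] = 10.62·0.0763 = 0.8103
E[S²] = E[S]²(1+C_s²) = 0.0763²·(1+2.317) = 0.019311
Wq = λ·E[S²]/(2(1−ρ)) = 10.62·0.019311/(2·0.1897) = 0.54055 hr

Final: 0.54055 hr


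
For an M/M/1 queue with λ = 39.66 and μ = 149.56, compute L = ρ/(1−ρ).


ρ = λ/μ = 39.66/149.56 = 0.2652
L = ρ/(1−ρ) = 0.2652/(1 − 0.2652) = 0.2652/0.7348 = 0.3609

Final: 0.3609


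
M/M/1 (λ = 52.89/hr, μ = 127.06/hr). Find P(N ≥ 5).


ρ = 52.89/127.06 = 0.4163
P(N ≥ n) = ρ^n = 0.4163^5 = 0.012498

Final: 0.012498


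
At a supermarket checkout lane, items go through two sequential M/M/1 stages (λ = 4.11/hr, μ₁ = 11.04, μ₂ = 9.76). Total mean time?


Each node sees arrival rate λ = 4.11/hr (tandem ⇒ throughput preserved).
W₁ = 1/(μ₁−λ) = 1/(11.04−4.11) = 0.14430 hr
W₂ = 1/(μ₂−λ) = 1/(9.76−4.11) = 0.17699 hr
W_total = W₁ + W₂ = 0.14430 + 0.17699 = 0.32129 hr

Final: 0.32129 hr


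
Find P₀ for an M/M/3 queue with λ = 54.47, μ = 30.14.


a = λ/μ = 54.47/30.14 = 1.8072; ρ = a/c = 0.6024
Σ_{k=0}^{2} a^k/k! (terms k=0..2) = 1.00000 + 1.80723 + 1.63305 = 4.44028
Tail: a^3/(3!(1−ρ)) = 5.90259/(6·0.3976) = 2.47432
P₀ = 1/(4.44028 + 2.47432) = 1/6.91460 = 0.144621

Final: 0.144621


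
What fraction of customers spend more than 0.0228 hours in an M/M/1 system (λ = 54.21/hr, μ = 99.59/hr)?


W ~ Exponential(μ−λ) for M/M/1.
μ − λ = 99.59 − 54.21 = 45.3800
P(W > t) = e^{−(μ−λ)t} = e^{−1.0347} = 0.355346

Final: 0.355346


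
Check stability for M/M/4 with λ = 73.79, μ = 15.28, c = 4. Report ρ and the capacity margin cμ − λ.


Total capacity cμ = 4·15.28 = 61.12/hr
ρ = λ/(cμ) = 73.79/61.12 = 1.2073
Stable ⇔ ρ < 1: NO
Spare capacity = cμ − λ = 61.12 − 73.79 = -12.67/hr

Final: ρ = 1.2073; unstable; margin = -12.67/hr


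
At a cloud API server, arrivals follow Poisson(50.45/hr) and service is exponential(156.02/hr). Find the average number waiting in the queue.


ρ = 50.45/156.02 = 0.3234
Lq = ρ²/(1−ρ) = 0.1046/0.6766 = 0.1545

Final: 0.1545


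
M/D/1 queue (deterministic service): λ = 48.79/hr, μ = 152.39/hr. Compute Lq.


ρ = 48.79/152.39 = 0.3202
M/D/1: Lq = ρ²/(2(1−ρ)) = 0.1025/(2·0.6798) = 0.07539

Final: 0.07539


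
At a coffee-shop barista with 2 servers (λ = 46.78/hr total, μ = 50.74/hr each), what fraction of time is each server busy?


ρ = λ/(cμ) = 46.78/(2·50.74) = 46.78/101.48 = 0.4610

Final: 0.4610


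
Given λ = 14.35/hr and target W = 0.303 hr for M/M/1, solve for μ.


W = 1/(μ−λ) ⇒ μ − λ = 1/W = 1/0.303 = 3.3003
μ = λ + 1/W = 14.35 + 3.3003 = 17.6503 per hr

Final: 17.6503 /hr


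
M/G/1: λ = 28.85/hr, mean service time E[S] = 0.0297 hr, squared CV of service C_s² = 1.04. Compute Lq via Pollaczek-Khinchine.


ρ = λ·E[S] = 28.85·0.0297 = 0.8568
Lq = ρ²(1+C_s²)/(2(1−ρ)) = 0.7342·(1+1.04)/(2·0.1432)
= 0.7342·2.0400/0.2863 = 5.23116

Final: 5.23116


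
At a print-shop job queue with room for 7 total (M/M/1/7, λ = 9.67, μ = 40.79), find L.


ρ = 9.67/40.79 = 0.2371
L = ρ[1 − (K+1)ρ^K + Kρ^(K+1)] / [(1−ρ)(1−ρ^(K+1))]
Numerator: 0.2371·(1 − 8·0.00004208 + 7·0.000009977) = 0.237005
Denominator: (0.7629)·(0.999990) = 0.762924
L = 0.237005/0.762924 = 0.3107

Final: 0.3107


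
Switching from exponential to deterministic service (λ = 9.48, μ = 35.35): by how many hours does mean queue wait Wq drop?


ρ = 9.48/35.35 = 0.2682
Wq(M/M/1) = ρ/(μ−λ) = 0.2682/25.87 = 0.01037 hr
Wq(M/D/1) = ρ/(2(μ−λ)) = 0.005183 hr
Savings = 0.01037 − 0.005183 = 0.005183 hr

Final: 0.005183 hr


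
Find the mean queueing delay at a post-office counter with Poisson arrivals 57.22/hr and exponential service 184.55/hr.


ρ = 57.22/184.55 = 0.3101
Wq = ρ/(μ−λ) = 0.3101/(184.55 − 57.22) = 0.3101/127.33 = 0.002435 hr

Final: 0.002435 hr


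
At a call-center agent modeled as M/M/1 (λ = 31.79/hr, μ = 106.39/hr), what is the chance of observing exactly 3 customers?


ρ = 31.79/106.39 = 0.2988
P_n = (1−ρ)·ρ^n = (1 − 0.2988)·0.2988^3 = 0.7012·0.026679 = 0.018707

Final: 0.018707


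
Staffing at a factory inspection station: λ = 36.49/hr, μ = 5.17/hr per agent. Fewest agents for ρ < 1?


Stability requires cμ > λ ⇔ c > λ/μ.
λ/μ = 36.49/5.17 = 7.0580
Minimum integer c = ⌊7.0580⌋ + 1 = 8
Check: 8·5.17 = 41.36 > 36.49, while 7·5.17 = 36.19 ≤ 36.49

Final: 8 servers


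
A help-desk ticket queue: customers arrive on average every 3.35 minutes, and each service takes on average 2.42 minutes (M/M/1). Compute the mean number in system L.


λ = 60/3.35 = 17.9104 /hr
μ = 60/2.42 = 24.7934 /hr
ρ = λ/μ = 17.9104/24.7934 = 0.7224
L = ρ/(1−ρ) = 0.7224/0.2776 = 2.6022

Final: 2.6022


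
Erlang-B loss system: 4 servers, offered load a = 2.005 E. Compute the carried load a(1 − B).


B(4,2.005) = 0.095760 (Erlang-B)
Carried load = a(1 − B) = 2.005·(1 − 0.095760) = 2.005·0.904240 = 1.8130 E

Final: 1.8130 Erlangs


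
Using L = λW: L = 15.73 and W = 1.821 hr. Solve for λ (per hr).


λ = L/W = 15.73/1.821 = 8.6381 /hr

Final: 8.6381 /hr


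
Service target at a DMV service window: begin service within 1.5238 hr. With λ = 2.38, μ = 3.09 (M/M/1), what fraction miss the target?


ρ = 2.38/3.09 = 0.7702
P(Wq > t) = ρ·e^{−(μ−λ)t} = 0.7702·e^{−1.0819}
= 0.7702·0.338952 = 0.261070

Final: 0.261070


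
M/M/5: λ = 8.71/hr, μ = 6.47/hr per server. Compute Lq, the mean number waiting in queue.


a = λ/μ = 1.3462; ρ = a/5 = 0.2692
P₀ = 0.259993
Lq = P₀·a^c·ρ / (c!·(1−ρ)²) = 0.259993·4.42150·0.2692/(120·0.53401)
= 0.004830

Final: 0.004830


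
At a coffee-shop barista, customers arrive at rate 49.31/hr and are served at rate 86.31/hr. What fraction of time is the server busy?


ρ = λ/μ = 49.31/86.31 = 0.5713

Final: 0.5713


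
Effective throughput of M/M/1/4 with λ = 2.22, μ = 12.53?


ρ = 0.1772; P_K = (1−ρ)ρ^4/(1−ρ^5) = 0.0008109
λ_eff = λ(1 − P_K) = 2.22·(1 − 0.0008109) = 2.22·0.999189 = 2.2182 /hr

Final: 2.2182 /hr


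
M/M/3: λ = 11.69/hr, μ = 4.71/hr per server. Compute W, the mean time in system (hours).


a = 2.4820; ρ = 0.8273; P₀ = 0.046908
Lq = P₀·a^c·ρ/(c!(1−ρ)²) = 3.31628
Wq = Lq/λ = 3.31628/11.69 = 0.28369 hr
W = Wq + 1/μ = 0.28369 + 0.21231 = 0.49600 hr

Final: 0.49600 hr


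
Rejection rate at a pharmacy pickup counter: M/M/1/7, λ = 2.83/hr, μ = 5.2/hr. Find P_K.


ρ = λ/μ = 2.83/5.2 = 0.5442
P_K = (1−ρ)ρ^K/(1−ρ^(K+1)) = (0.4558·0.014141)/(1 − 0.007696)
= 0.006445/0.992304 = 0.006495

Final: 0.006495


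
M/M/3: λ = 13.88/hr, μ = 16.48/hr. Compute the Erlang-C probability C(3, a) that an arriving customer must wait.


a = λ/μ = 0.8422; ρ = a/3 = 0.2807
P₀ = 0.428201 (from M/M/c formula)
C(c,a) = [a^c/(c!(1−ρ))]·P₀ = [0.59744/(6·0.7193)]·0.428201
= 0.13844·0.428201 = 0.059280

Final: 0.059280


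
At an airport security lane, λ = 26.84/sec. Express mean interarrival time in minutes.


Mean interarrival time = 1/λ = 1/26.84 second = 0.03726 second
In minutes: 0.03726 × 0.0166667 = 0.0006210 min

Final: 0.0006210 min


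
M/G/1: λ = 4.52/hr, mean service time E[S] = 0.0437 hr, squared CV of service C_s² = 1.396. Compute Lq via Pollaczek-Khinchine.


ρ = λ·E[S] = 4.52·0.0437 = 0.1975
Lq = ρ²(1+C_s²)/(2(1−ρ)) = 0.03902·(1+1.396)/(2·0.8025)
= 0.03902·2.3960/1.6050 = 0.05825

Final: 0.05825


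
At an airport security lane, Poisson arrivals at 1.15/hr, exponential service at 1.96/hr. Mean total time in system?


W = 1/(μ−λ) = 1/(1.96 − 1.15) = 1/0.8100 = 1.2346 hr

Final: 1.2346 hr


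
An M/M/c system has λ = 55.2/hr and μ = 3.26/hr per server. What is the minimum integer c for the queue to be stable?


Stability requires cμ > λ ⇔ c > λ/μ.
λ/μ = 55.2/3.26 = 16.9325
Minimum integer c = ⌊16.9325⌋ + 1 = 17
Check: 17·3.26 = 55.42 > 55.2, while 16·3.26 = 52.16 ≤ 55.2

Final: 17 servers


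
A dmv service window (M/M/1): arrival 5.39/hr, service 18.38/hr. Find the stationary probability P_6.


ρ = 5.39/18.38 = 0.2933
P_n = (1−ρ)·ρ^n = (1 − 0.2933)·0.2933^6 = 0.7067·0.0006360 = 0.0004495

Final: 0.0004495


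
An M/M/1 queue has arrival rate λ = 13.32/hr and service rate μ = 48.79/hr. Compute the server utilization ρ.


ρ = λ/μ = 13.32/48.79 = 0.2730

Final: 0.2730


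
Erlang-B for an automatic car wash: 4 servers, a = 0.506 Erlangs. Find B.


B(c,a) = (a^c/c!) / Σ_{k=0}^{c} a^k/k!
a^4/4! = 0.002731
Σ terms (k=0..4): 1.00000 + 0.50600 + 0.12802 + 0.02159 + 0.002731 = 1.658342
B = 0.002731/1.658342 = 0.001647

Final: 0.001647


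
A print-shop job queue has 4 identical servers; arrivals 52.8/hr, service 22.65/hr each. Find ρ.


ρ = λ/(cμ) = 52.8/(4·22.65) = 52.8/90.60 = 0.5828

Final: 0.5828


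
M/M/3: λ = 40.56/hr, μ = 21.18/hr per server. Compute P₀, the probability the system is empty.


a = λ/μ = 40.56/21.18 = 1.9150; ρ = a/c = 0.6383
Σ_{k=0}^{2} a^k/k! (terms k=0..2) = 1.00000 + 1.91501 + 1.83364 = 4.74865
Tail: a^3/(3!(1−ρ)) = 7.02289/(6·0.3617) = 3.23640
P₀ = 1/(4.74865 + 3.23640) = 1/7.98505 = 0.125234

Final: 0.125234


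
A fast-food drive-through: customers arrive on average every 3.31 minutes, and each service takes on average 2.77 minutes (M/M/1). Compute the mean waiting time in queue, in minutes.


λ = 60/3.31 = 18.1269 /hr
μ = 60/2.77 = 21.6606 /hr
ρ = λ/μ = 18.1269/21.6606 = 0.8369
Wq = ρ/(μ−λ) = 0.8369/(21.6606−18.1269) = 0.23682 hr
In minutes: 0.23682·60 = 14.209 min

Final: 14.209 min


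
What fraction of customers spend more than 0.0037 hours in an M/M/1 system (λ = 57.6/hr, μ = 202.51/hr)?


W ~ Exponential(μ−λ) for M/M/1.
μ − λ = 202.51 − 57.6 = 144.9100
P(W > t) = e^{−(μ−λ)t} = e^{−0.5362} = 0.584986

Final: 0.584986


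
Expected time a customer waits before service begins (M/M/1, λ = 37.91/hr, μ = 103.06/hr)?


ρ = 37.91/103.06 = 0.3678
Wq = ρ/(μ−λ) = 0.3678/(103.06 − 37.91) = 0.3678/65.15 = 0.005646 hr

Final: 0.005646 hr


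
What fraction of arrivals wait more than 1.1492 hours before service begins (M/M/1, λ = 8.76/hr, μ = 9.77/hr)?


ρ = 8.76/9.77 = 0.8966
P(Wq > t) = ρ·e^{−(μ−λ)t} = 0.8966·e^{−1.1607}
= 0.8966·0.313269 = 0.280884

Final: 0.280884


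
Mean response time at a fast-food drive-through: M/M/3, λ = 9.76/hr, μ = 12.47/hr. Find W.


a = 0.7827; ρ = 0.2609; P₀ = 0.455148
Lq = P₀·a^c·ρ/(c!(1−ρ)²) = 0.01737
Wq = Lq/λ = 0.01737/9.76 = 0.001780 hr
W = Wq + 1/μ = 0.001780 + 0.08019 = 0.08197 hr

Final: 0.08197 hr


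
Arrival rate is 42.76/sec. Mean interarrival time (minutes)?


Mean interarrival time = 1/λ = 1/42.76 second = 0.02339 second
In minutes: 0.02339 × 0.0166667 = 0.0003898 min

Final: 0.0003898 min
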